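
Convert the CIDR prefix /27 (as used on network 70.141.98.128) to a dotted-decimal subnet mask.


/27 means 27 network bits, 5 host bits
Binary: 11111111111111111111111111100000
Mask: 255.255.255.224


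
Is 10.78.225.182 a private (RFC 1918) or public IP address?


RFC 1918 private ranges:
  10.0.0.0/8 (10.0.0.0 - 10.255.255.255)
  172.16.0.0/12 (172.16.0.0 - 172.31.255.255)
  192.168.0.0/16 (192.168.0.0 - 192.168.255.255)
Private (in 10.0.0.0/8)


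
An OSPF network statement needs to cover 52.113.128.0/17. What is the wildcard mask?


Subnet mask: 255.255.128.0
Wildcard = 255.255.255.255 - subnet mask
255 - 255 = 0
255 - 255 = 0
255 - 128 = 127
255 - 0 = 255
Wildcard: 0.0.127.255


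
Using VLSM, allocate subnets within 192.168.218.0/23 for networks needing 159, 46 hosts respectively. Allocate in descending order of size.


159 hosts -> /24 (254 usable): 192.168.218.0/24
46 hosts -> /26 (62 usable): 192.168.219.0/26
Allocation: 192.168.218.0/24 (159 hosts, 254 usable); 192.168.219.0/26 (46 hosts, 62 usable)


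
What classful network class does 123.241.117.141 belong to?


First octet: 123
Binary: 01111011
0xxxxxxx -> Class A (1-126)
Class A, default mask 255.0.0.0 (/8)


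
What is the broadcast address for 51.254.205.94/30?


Network: 51.254.205.92/30
Host bits = 2
Set all host bits to 1:
Broadcast: 51.254.205.95


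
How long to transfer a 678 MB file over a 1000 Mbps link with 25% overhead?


Effective throughput = 1000 * (1 - 25/100) = 750 Mbps
File size in Mb = 678 * 8 = 5424 Mb
Time = 5424 / 750
Time = 7.232 seconds


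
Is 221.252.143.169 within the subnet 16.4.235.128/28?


Subnet network: 16.4.235.128
Test IP AND mask: 221.252.143.160
No, 221.252.143.169 is not in 16.4.235.128/28


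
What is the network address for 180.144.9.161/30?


IP:   10110100.10010000.00001001.10100001
Mask: 11111111.11111111.11111111.11111100
AND operation:
Net:  10110100.10010000.00001001.10100000
Network: 180.144.9.160/30


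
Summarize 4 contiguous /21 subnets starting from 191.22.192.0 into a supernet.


Original prefix: /21
Number of subnets: 4 = 2^2
New prefix = 21 - 2 = 19
Supernet: 191.22.192.0/19


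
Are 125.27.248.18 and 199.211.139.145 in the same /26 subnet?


Mask: 255.255.255.192
125.27.248.18 AND mask = 125.27.248.0
199.211.139.145 AND mask = 199.211.139.128
No, different subnets (125.27.248.0 vs 199.211.139.128)


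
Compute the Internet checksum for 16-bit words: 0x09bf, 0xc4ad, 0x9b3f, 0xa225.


Sum all words (with carry folding):
+ 0x09bf = 0x09bf
+ 0xc4ad = 0xce6c
+ 0x9b3f = 0x69ac
+ 0xa225 = 0x0bd2
One's complement: ~0x0bd2
Checksum = 0xf42d


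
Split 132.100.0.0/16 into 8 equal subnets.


New prefix = 16 + 3 = 19
Each subnet has 8192 addresses
  132.100.0.0/19
  132.100.32.0/19
  132.100.64.0/19
  132.100.96.0/19
  132.100.128.0/19
  132.100.160.0/19
  132.100.192.0/19
  132.100.224.0/19
Subnets: 132.100.0.0/19, 132.100.32.0/19, 132.100.64.0/19, 132.100.96.0/19, 132.100.128.0/19, 132.100.160.0/19, 132.100.192.0/19, 132.100.224.0/19


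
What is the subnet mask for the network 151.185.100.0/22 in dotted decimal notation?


/22 means 22 network bits, 10 host bits
Binary: 11111111111111111111110000000000
Mask: 255.255.252.0


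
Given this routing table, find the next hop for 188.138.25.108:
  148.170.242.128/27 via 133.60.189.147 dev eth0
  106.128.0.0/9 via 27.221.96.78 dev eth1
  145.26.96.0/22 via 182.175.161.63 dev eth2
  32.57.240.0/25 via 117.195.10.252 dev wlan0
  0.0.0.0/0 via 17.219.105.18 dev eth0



Longest prefix match for 188.138.25.108:
  /27 148.170.242.128: no
  /9 106.128.0.0: no
  /22 145.26.96.0: no
  /25 32.57.240.0: no
  /0 0.0.0.0: MATCH
Selected: next-hop 17.219.105.18 via eth0 (matched /0)


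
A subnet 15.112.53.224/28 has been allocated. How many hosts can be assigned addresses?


Host bits = 32 - 28 = 4
Total addresses = 2^4 = 16
Usable = total - 2 (network and broadcast)
Usable hosts: 14


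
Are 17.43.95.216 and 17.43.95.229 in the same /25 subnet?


Mask: 255.255.255.128
17.43.95.216 AND mask = 17.43.95.128
17.43.95.229 AND mask = 17.43.95.128
Yes, same subnet (17.43.95.128)


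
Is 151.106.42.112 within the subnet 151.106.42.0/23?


Subnet network: 151.106.42.0
Test IP AND mask: 151.106.42.0
Yes, 151.106.42.112 is in 151.106.42.0/23


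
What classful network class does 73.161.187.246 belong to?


First octet: 73
Binary: 01001001
0xxxxxxx -> Class A (1-126)
Class A, default mask 255.0.0.0 (/8)


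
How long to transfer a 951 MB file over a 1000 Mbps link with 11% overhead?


Effective throughput = 1000 * (1 - 11/100) = 890 Mbps
File size in Mb = 951 * 8 = 7608 Mb
Time = 7608 / 890
Time = 8.5483 seconds


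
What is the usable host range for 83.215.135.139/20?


Network: 83.215.128.0
Broadcast: 83.215.143.255
First usable = network + 1
Last usable = broadcast - 1
Range: 83.215.128.1 to 83.215.143.254


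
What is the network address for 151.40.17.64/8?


IP:   10010111.00101000.00010001.01000000
Mask: 11111111.00000000.00000000.00000000
AND operation:
Net:  10010111.00000000.00000000.00000000
Network: 151.0.0.0/8


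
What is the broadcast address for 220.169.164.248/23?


Network: 220.169.164.0/23
Host bits = 9
Set all host bits to 1:
Broadcast: 220.169.165.255


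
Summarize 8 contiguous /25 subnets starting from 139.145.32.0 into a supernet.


Original prefix: /25
Number of subnets: 8 = 2^3
New prefix = 25 - 3 = 22
Supernet: 139.145.32.0/22


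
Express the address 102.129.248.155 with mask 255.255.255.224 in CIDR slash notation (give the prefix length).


Binary: 11111111.11111111.11111111.11100000
Count leading 1s
Prefix: /27


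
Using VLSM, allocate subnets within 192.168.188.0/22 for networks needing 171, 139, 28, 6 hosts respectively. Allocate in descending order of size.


171 hosts -> /24 (254 usable): 192.168.188.0/24
139 hosts -> /24 (254 usable): 192.168.189.0/24
28 hosts -> /27 (30 usable): 192.168.190.0/27
6 hosts -> /29 (6 usable): 192.168.190.32/29
Allocation: 192.168.188.0/24 (171 hosts, 254 usable); 192.168.189.0/24 (139 hosts, 254 usable); 192.168.190.0/27 (28 hosts, 30 usable); 192.168.190.32/29 (6 hosts, 6 usable)


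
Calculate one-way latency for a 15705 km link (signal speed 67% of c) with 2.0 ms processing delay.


Speed = 0.67 * 3e5 km/s = 201000 km/s
Propagation delay = 15705 / 201000 = 0.0781 s = 78.1343 ms
Processing delay = 2.0 ms
Total one-way latency = 80.1343 ms


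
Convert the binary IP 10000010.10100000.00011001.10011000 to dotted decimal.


10000010 = 130
10100000 = 160
00011001 = 25
10011000 = 152
IP: 130.160.25.152


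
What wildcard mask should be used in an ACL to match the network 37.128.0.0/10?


Subnet mask: 255.192.0.0
Wildcard = 255.255.255.255 - subnet mask
255 - 255 = 0
255 - 192 = 63
255 - 0 = 255
255 - 0 = 255
Wildcard: 0.63.255.255


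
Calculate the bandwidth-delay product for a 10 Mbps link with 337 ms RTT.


BDP = bandwidth * RTT
= 10 Mbps * 337 ms
= 10 * 1e6 * 337 / 1000 bits
= 3370000 bits
= 421250 bytes
= 411.377 KB
BDP = 3370000 bits (421250 bytes)


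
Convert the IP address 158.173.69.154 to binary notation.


158 = 10011110
173 = 10101101
69 = 01000101
154 = 10011010
Binary: 10011110.10101101.01000101.10011010


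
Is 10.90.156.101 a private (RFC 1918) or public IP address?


RFC 1918 private ranges:
  10.0.0.0/8 (10.0.0.0 - 10.255.255.255)
  172.16.0.0/12 (172.16.0.0 - 172.31.255.255)
  192.168.0.0/16 (192.168.0.0 - 192.168.255.255)
Private (in 10.0.0.0/8)


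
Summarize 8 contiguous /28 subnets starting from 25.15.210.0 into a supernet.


Original prefix: /28
Number of subnets: 8 = 2^3
New prefix = 28 - 3 = 25
Supernet: 25.15.210.0/25


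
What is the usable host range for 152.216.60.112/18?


Network: 152.216.0.0
Broadcast: 152.216.63.255
First usable = network + 1
Last usable = broadcast - 1
Range: 152.216.0.1 to 152.216.63.254


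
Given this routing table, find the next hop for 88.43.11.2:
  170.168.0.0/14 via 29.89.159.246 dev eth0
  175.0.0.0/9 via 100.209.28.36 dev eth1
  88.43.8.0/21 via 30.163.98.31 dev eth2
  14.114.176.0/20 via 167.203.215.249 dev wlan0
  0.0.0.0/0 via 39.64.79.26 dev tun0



Longest prefix match for 88.43.11.2:
  /14 170.168.0.0: no
  /9 175.0.0.0: no
  /21 88.43.8.0: MATCH
  /20 14.114.176.0: no
  /0 0.0.0.0: MATCH
Selected: next-hop 30.163.98.31 via eth2 (matched /21)


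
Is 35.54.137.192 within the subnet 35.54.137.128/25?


Subnet network: 35.54.137.128
Test IP AND mask: 35.54.137.128
Yes, 35.54.137.192 is in 35.54.137.128/25


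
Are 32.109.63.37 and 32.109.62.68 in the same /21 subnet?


Mask: 255.255.248.0
32.109.63.37 AND mask = 32.109.56.0
32.109.62.68 AND mask = 32.109.56.0
Yes, same subnet (32.109.56.0)


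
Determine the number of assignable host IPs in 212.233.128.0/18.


Host bits = 32 - 18 = 14
Total addresses = 2^14 = 16384
Usable = total - 2 (network and broadcast)
Usable hosts: 16382


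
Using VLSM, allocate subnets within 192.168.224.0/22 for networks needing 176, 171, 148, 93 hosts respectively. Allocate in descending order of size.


176 hosts -> /24 (254 usable): 192.168.224.0/24
171 hosts -> /24 (254 usable): 192.168.225.0/24
148 hosts -> /24 (254 usable): 192.168.226.0/24
93 hosts -> /25 (126 usable): 192.168.227.0/25
Allocation: 192.168.224.0/24 (176 hosts, 254 usable); 192.168.225.0/24 (171 hosts, 254 usable); 192.168.226.0/24 (148 hosts, 254 usable); 192.168.227.0/25 (93 hosts, 126 usable)


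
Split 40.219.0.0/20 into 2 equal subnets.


New prefix = 20 + 1 = 21
Each subnet has 2048 addresses
  40.219.0.0/21
  40.219.8.0/21
Subnets: 40.219.0.0/21, 40.219.8.0/21


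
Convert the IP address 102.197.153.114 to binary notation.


102 = 01100110
197 = 11000101
153 = 10011001
114 = 01110010
Binary: 01100110.11000101.10011001.01110010


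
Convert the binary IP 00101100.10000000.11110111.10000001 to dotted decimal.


00101100 = 44
10000000 = 128
11110111 = 247
10000001 = 129
IP: 44.128.247.129


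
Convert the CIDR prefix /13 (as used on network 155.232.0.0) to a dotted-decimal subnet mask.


/13 means 13 network bits, 19 host bits
Binary: 11111111111110000000000000000000
Mask: 255.248.0.0


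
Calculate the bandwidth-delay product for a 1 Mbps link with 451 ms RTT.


BDP = bandwidth * RTT
= 1 Mbps * 451 ms
= 1 * 1e6 * 451 / 1000 bits
= 451000 bits
= 56375 bytes
= 55.0537 KB
BDP = 451000 bits (56375 bytes)


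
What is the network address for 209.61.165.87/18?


IP:   11010001.00111101.10100101.01010111
Mask: 11111111.11111111.11000000.00000000
AND operation:
Net:  11010001.00111101.10000000.00000000
Network: 209.61.128.0/18


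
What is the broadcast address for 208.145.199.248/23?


Network: 208.145.198.0/23
Host bits = 9
Set all host bits to 1:
Broadcast: 208.145.199.255


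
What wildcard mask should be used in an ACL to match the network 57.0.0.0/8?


Subnet mask: 255.0.0.0
Wildcard = 255.255.255.255 - subnet mask
255 - 255 = 0
255 - 0 = 255
255 - 0 = 255
255 - 0 = 255
Wildcard: 0.255.255.255


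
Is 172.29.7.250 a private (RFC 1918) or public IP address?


RFC 1918 private ranges:
  10.0.0.0/8 (10.0.0.0 - 10.255.255.255)
  172.16.0.0/12 (172.16.0.0 - 172.31.255.255)
  192.168.0.0/16 (192.168.0.0 - 192.168.255.255)
Private (in 172.16.0.0/12)


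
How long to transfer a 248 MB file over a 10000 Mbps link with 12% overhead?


Effective throughput = 10000 * (1 - 12/100) = 8800 Mbps
File size in Mb = 248 * 8 = 1984 Mb
Time = 1984 / 8800
Time = 0.2255 seconds


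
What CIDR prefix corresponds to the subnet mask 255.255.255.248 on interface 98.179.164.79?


Binary: 11111111.11111111.11111111.11111000
Count leading 1s
Prefix: /29


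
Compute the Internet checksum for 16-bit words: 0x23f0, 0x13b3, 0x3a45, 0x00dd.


Sum all words (with carry folding):
+ 0x23f0 = 0x23f0
+ 0x13b3 = 0x37a3
+ 0x3a45 = 0x71e8
+ 0x00dd = 0x72c5
One's complement: ~0x72c5
Checksum = 0x8d3a


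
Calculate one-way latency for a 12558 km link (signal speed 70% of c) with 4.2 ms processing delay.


Speed = 0.7 * 3e5 km/s = 210000 km/s
Propagation delay = 12558 / 210000 = 0.0598 s = 59.8 ms
Processing delay = 4.2 ms
Total one-way latency = 64 ms


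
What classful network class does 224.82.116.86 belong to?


First octet: 224
Binary: 11100000
1110xxxx -> Class D (224-239)
Class D (multicast), default mask N/A


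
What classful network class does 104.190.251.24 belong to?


First octet: 104
Binary: 01101000
0xxxxxxx -> Class A (1-126)
Class A, default mask 255.0.0.0 (/8)


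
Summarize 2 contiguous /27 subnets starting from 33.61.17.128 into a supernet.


Original prefix: /27
Number of subnets: 2 = 2^1
New prefix = 27 - 1 = 26
Supernet: 33.61.17.128/26


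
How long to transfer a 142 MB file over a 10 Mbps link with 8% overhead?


Effective throughput = 10 * (1 - 8/100) = 9.2 Mbps
File size in Mb = 142 * 8 = 1136 Mb
Time = 1136 / 9.2
Time = 123.4783 seconds


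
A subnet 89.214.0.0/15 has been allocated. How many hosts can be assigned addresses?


Host bits = 32 - 15 = 17
Total addresses = 2^17 = 131072
Usable = total - 2 (network and broadcast)
Usable hosts: 131070


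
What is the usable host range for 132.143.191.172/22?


Network: 132.143.188.0
Broadcast: 132.143.191.255
First usable = network + 1
Last usable = broadcast - 1
Range: 132.143.188.1 to 132.143.191.254


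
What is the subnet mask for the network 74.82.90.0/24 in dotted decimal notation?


/24 means 24 network bits, 8 host bits
Binary: 11111111111111111111111100000000
Mask: 255.255.255.0


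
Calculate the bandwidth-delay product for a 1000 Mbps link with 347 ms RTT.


BDP = bandwidth * RTT
= 1000 Mbps * 347 ms
= 1000 * 1e6 * 347 / 1000 bits
= 347000000 bits
= 43375000 bytes
= 42358.3984 KB
BDP = 347000000 bits (43375000 bytes)


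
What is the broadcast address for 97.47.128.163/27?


Network: 97.47.128.160/27
Host bits = 5
Set all host bits to 1:
Broadcast: 97.47.128.191


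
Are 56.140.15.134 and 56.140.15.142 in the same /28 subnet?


Mask: 255.255.255.240
56.140.15.134 AND mask = 56.140.15.128
56.140.15.142 AND mask = 56.140.15.128
Yes, same subnet (56.140.15.128)


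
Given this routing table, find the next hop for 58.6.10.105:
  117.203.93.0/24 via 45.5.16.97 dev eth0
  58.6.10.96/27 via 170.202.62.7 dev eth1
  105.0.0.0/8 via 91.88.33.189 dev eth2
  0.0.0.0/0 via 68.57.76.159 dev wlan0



Longest prefix match for 58.6.10.105:
  /24 117.203.93.0: no
  /27 58.6.10.96: MATCH
  /8 105.0.0.0: no
  /0 0.0.0.0: MATCH
Selected: next-hop 170.202.62.7 via eth1 (matched /27)


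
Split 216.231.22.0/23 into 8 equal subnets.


New prefix = 23 + 3 = 26
Each subnet has 64 addresses
  216.231.22.0/26
  216.231.22.64/26
  216.231.22.128/26
  216.231.22.192/26
  216.231.23.0/26
  216.231.23.64/26
  216.231.23.128/26
  216.231.23.192/26
Subnets: 216.231.22.0/26, 216.231.22.64/26, 216.231.22.128/26, 216.231.22.192/26, 216.231.23.0/26, 216.231.23.64/26, 216.231.23.128/26, 216.231.23.192/26


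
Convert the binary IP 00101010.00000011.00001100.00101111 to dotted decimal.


00101010 = 42
00000011 = 3
00001100 = 12
00101111 = 47
IP: 42.3.12.47


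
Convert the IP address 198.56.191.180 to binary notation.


198 = 11000110
56 = 00111000
191 = 10111111
180 = 10110100
Binary: 11000110.00111000.10111111.10110100


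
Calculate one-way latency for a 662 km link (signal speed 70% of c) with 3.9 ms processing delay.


Speed = 0.7 * 3e5 km/s = 210000 km/s
Propagation delay = 662 / 210000 = 0.0032 s = 3.1524 ms
Processing delay = 3.9 ms
Total one-way latency = 7.0524 ms


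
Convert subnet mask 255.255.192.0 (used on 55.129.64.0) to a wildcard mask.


Subnet mask: 255.255.192.0
Wildcard = 255.255.255.255 - subnet mask
255 - 255 = 0
255 - 255 = 0
255 - 192 = 63
255 - 0 = 255
Wildcard: 0.0.63.255


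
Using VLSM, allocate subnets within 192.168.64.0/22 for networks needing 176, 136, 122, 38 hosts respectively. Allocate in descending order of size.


176 hosts -> /24 (254 usable): 192.168.64.0/24
136 hosts -> /24 (254 usable): 192.168.65.0/24
122 hosts -> /25 (126 usable): 192.168.66.0/25
38 hosts -> /26 (62 usable): 192.168.66.128/26
Allocation: 192.168.64.0/24 (176 hosts, 254 usable); 192.168.65.0/24 (136 hosts, 254 usable); 192.168.66.0/25 (122 hosts, 126 usable); 192.168.66.128/26 (38 hosts, 62 usable)


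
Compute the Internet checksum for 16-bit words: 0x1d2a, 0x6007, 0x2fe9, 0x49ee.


Sum all words (with carry folding):
+ 0x1d2a = 0x1d2a
+ 0x6007 = 0x7d31
+ 0x2fe9 = 0xad1a
+ 0x49ee = 0xf708
One's complement: ~0xf708
Checksum = 0x08f7


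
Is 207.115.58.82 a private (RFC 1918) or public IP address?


RFC 1918 private ranges:
  10.0.0.0/8 (10.0.0.0 - 10.255.255.255)
  172.16.0.0/12 (172.16.0.0 - 172.31.255.255)
  192.168.0.0/16 (192.168.0.0 - 192.168.255.255)
Public (not in any RFC 1918 range)


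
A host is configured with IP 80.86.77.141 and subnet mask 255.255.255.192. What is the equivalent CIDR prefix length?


Binary: 11111111.11111111.11111111.11000000
Count leading 1s
Prefix: /26


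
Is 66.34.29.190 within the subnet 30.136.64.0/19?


Subnet network: 30.136.64.0
Test IP AND mask: 66.34.0.0
No, 66.34.29.190 is not in 30.136.64.0/19


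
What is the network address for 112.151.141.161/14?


IP:   01110000.10010111.10001101.10100001
Mask: 11111111.11111100.00000000.00000000
AND operation:
Net:  01110000.10010100.00000000.00000000
Network: 112.148.0.0/14


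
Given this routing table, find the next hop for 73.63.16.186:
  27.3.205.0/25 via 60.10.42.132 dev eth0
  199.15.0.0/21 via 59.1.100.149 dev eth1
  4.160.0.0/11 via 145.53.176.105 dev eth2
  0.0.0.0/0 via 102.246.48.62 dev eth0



Longest prefix match for 73.63.16.186:
  /25 27.3.205.0: no
  /21 199.15.0.0: no
  /11 4.160.0.0: no
  /0 0.0.0.0: MATCH
Selected: next-hop 102.246.48.62 via eth0 (matched /0)


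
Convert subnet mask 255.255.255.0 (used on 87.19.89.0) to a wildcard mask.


Subnet mask: 255.255.255.0
Wildcard = 255.255.255.255 - subnet mask
255 - 255 = 0
255 - 255 = 0
255 - 255 = 0
255 - 0 = 255
Wildcard: 0.0.0.255


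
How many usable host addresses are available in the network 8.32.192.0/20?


Host bits = 32 - 20 = 12
Total addresses = 2^12 = 4096
Usable = total - 2 (network and broadcast)
Usable hosts: 4094


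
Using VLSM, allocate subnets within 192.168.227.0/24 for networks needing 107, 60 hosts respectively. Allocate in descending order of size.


107 hosts -> /25 (126 usable): 192.168.227.0/25
60 hosts -> /26 (62 usable): 192.168.227.128/26
Allocation: 192.168.227.0/25 (107 hosts, 126 usable); 192.168.227.128/26 (60 hosts, 62 usable)


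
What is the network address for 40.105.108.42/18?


IP:   00101000.01101001.01101100.00101010
Mask: 11111111.11111111.11000000.00000000
AND operation:
Net:  00101000.01101001.01000000.00000000
Network: 40.105.64.0/18


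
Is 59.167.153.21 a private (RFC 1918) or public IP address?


RFC 1918 private ranges:
  10.0.0.0/8 (10.0.0.0 - 10.255.255.255)
  172.16.0.0/12 (172.16.0.0 - 172.31.255.255)
  192.168.0.0/16 (192.168.0.0 - 192.168.255.255)
Public (not in any RFC 1918 range)


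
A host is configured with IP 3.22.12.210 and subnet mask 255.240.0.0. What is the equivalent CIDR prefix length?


Binary: 11111111.11110000.00000000.00000000
Count leading 1s
Prefix: /12


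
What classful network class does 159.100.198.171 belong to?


First octet: 159
Binary: 10011111
10xxxxxx -> Class B (128-191)
Class B, default mask 255.255.0.0 (/16)


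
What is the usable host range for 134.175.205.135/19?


Network: 134.175.192.0
Broadcast: 134.175.223.255
First usable = network + 1
Last usable = broadcast - 1
Range: 134.175.192.1 to 134.175.223.254


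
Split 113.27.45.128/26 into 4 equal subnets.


New prefix = 26 + 2 = 28
Each subnet has 16 addresses
  113.27.45.128/28
  113.27.45.144/28
  113.27.45.160/28
  113.27.45.176/28
Subnets: 113.27.45.128/28, 113.27.45.144/28, 113.27.45.160/28, 113.27.45.176/28


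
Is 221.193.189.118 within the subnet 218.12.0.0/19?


Subnet network: 218.12.0.0
Test IP AND mask: 221.193.160.0
No, 221.193.189.118 is not in 218.12.0.0/19


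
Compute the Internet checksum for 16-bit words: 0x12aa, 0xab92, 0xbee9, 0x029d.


Sum all words (with carry folding):
+ 0x12aa = 0x12aa
+ 0xab92 = 0xbe3c
+ 0xbee9 = 0x7d26
+ 0x029d = 0x7fc3
One's complement: ~0x7fc3
Checksum = 0x803c


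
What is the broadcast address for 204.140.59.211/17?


Network: 204.140.0.0/17
Host bits = 15
Set all host bits to 1:
Broadcast: 204.140.127.255


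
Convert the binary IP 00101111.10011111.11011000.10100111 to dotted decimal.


00101111 = 47
10011111 = 159
11011000 = 216
10100111 = 167
IP: 47.159.216.167


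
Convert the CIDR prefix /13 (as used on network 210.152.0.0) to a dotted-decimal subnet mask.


/13 means 13 network bits, 19 host bits
Binary: 11111111111110000000000000000000
Mask: 255.248.0.0


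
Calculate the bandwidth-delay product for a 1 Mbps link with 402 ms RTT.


BDP = bandwidth * RTT
= 1 Mbps * 402 ms
= 1 * 1e6 * 402 / 1000 bits
= 402000 bits
= 50250 bytes
= 49.0723 KB
BDP = 402000 bits (50250 bytes)


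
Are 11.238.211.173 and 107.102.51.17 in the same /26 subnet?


Mask: 255.255.255.192
11.238.211.173 AND mask = 11.238.211.128
107.102.51.17 AND mask = 107.102.51.0
No, different subnets (11.238.211.128 vs 107.102.51.0)


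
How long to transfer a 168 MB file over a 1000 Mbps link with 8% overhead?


Effective throughput = 1000 * (1 - 8/100) = 920 Mbps
File size in Mb = 168 * 8 = 1344 Mb
Time = 1344 / 920
Time = 1.4609 seconds


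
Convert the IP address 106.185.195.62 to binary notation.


106 = 01101010
185 = 10111001
195 = 11000011
62 = 00111110
Binary: 01101010.10111001.11000011.00111110


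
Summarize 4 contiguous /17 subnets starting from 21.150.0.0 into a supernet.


Original prefix: /17
Number of subnets: 4 = 2^2
New prefix = 17 - 2 = 15
Supernet: 21.150.0.0/15


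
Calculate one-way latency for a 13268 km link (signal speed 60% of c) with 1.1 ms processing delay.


Speed = 0.6 * 3e5 km/s = 180000 km/s
Propagation delay = 13268 / 180000 = 0.0737 s = 73.7111 ms
Processing delay = 1.1 ms
Total one-way latency = 74.8111 ms


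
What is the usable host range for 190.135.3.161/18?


Network: 190.135.0.0
Broadcast: 190.135.63.255
First usable = network + 1
Last usable = broadcast - 1
Range: 190.135.0.1 to 190.135.63.254


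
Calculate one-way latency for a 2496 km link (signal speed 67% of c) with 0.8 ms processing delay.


Speed = 0.67 * 3e5 km/s = 201000 km/s
Propagation delay = 2496 / 201000 = 0.0124 s = 12.4179 ms
Processing delay = 0.8 ms
Total one-way latency = 13.2179 ms


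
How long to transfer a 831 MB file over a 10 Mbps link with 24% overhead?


Effective throughput = 10 * (1 - 24/100) = 7.6 Mbps
File size in Mb = 831 * 8 = 6648 Mb
Time = 6648 / 7.6
Time = 874.7368 seconds


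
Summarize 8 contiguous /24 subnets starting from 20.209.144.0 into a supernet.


Original prefix: /24
Number of subnets: 8 = 2^3
New prefix = 24 - 3 = 21
Supernet: 20.209.144.0/21


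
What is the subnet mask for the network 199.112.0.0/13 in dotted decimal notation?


/13 means 13 network bits, 19 host bits
Binary: 11111111111110000000000000000000
Mask: 255.248.0.0


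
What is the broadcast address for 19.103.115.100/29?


Network: 19.103.115.96/29
Host bits = 3
Set all host bits to 1:
Broadcast: 19.103.115.103


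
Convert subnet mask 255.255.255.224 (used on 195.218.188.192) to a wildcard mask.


Subnet mask: 255.255.255.224
Wildcard = 255.255.255.255 - subnet mask
255 - 255 = 0
255 - 255 = 0
255 - 255 = 0
255 - 224 = 31
Wildcard: 0.0.0.31


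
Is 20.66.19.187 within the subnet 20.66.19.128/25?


Subnet network: 20.66.19.128
Test IP AND mask: 20.66.19.128
Yes, 20.66.19.187 is in 20.66.19.128/25


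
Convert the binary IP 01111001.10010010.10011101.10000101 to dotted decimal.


01111001 = 121
10010010 = 146
10011101 = 157
10000101 = 133
IP: 121.146.157.133


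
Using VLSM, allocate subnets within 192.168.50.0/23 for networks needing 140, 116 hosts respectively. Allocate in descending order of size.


140 hosts -> /24 (254 usable): 192.168.50.0/24
116 hosts -> /25 (126 usable): 192.168.51.0/25
Allocation: 192.168.50.0/24 (140 hosts, 254 usable); 192.168.51.0/25 (116 hosts, 126 usable)


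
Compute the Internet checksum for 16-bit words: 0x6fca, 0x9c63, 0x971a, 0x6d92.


Sum all words (with carry folding):
+ 0x6fca = 0x6fca
+ 0x9c63 = 0x0c2e
+ 0x971a = 0xa348
+ 0x6d92 = 0x10db
One's complement: ~0x10db
Checksum = 0xef24


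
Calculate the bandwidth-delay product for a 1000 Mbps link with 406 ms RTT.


BDP = bandwidth * RTT
= 1000 Mbps * 406 ms
= 1000 * 1e6 * 406 / 1000 bits
= 406000000 bits
= 50750000 bytes
= 49560.5469 KB
BDP = 406000000 bits (50750000 bytes)


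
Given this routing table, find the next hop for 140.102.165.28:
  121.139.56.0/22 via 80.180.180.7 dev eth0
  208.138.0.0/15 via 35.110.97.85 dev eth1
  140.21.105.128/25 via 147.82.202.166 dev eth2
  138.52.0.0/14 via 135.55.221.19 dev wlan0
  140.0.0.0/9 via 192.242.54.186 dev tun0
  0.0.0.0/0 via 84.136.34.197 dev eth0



Longest prefix match for 140.102.165.28:
  /22 121.139.56.0: no
  /15 208.138.0.0: no
  /25 140.21.105.128: no
  /14 138.52.0.0: no
  /9 140.0.0.0: MATCH
  /0 0.0.0.0: MATCH
Selected: next-hop 192.242.54.186 via tun0 (matched /9)


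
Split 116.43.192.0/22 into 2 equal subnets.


New prefix = 22 + 1 = 23
Each subnet has 512 addresses
  116.43.192.0/23
  116.43.194.0/23
Subnets: 116.43.192.0/23, 116.43.194.0/23


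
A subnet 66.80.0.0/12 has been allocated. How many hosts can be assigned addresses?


Host bits = 32 - 12 = 20
Total addresses = 2^20 = 1048576
Usable = total - 2 (network and broadcast)
Usable hosts: 1048574


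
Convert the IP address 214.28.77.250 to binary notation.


214 = 11010110
28 = 00011100
77 = 01001101
250 = 11111010
Binary: 11010110.00011100.01001101.11111010


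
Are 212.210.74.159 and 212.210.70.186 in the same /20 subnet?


Mask: 255.255.240.0
212.210.74.159 AND mask = 212.210.64.0
212.210.70.186 AND mask = 212.210.64.0
Yes, same subnet (212.210.64.0)


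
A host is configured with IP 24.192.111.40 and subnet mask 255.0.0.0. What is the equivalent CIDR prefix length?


Binary: 11111111.00000000.00000000.00000000
Count leading 1s
Prefix: /8


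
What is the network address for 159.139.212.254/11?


IP:   10011111.10001011.11010100.11111110
Mask: 11111111.11100000.00000000.00000000
AND operation:
Net:  10011111.10000000.00000000.00000000
Network: 159.128.0.0/11


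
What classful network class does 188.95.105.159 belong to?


First octet: 188
Binary: 10111100
10xxxxxx -> Class B (128-191)
Class B, default mask 255.255.0.0 (/16)


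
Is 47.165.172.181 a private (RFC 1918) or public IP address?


RFC 1918 private ranges:
  10.0.0.0/8 (10.0.0.0 - 10.255.255.255)
  172.16.0.0/12 (172.16.0.0 - 172.31.255.255)
  192.168.0.0/16 (192.168.0.0 - 192.168.255.255)
Public (not in any RFC 1918 range)


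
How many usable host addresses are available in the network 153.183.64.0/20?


Host bits = 32 - 20 = 12
Total addresses = 2^12 = 4096
Usable = total - 2 (network and broadcast)
Usable hosts: 4094


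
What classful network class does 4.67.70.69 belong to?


First octet: 4
Binary: 00000100
0xxxxxxx -> Class A (1-126)
Class A, default mask 255.0.0.0 (/8)


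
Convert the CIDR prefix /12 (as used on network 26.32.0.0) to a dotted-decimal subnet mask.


/12 means 12 network bits, 20 host bits
Binary: 11111111111100000000000000000000
Mask: 255.240.0.0


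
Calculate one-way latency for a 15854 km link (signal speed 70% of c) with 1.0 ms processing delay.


Speed = 0.7 * 3e5 km/s = 210000 km/s
Propagation delay = 15854 / 210000 = 0.0755 s = 75.4952 ms
Processing delay = 1.0 ms
Total one-way latency = 76.4952 ms


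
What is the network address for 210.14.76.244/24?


IP:   11010010.00001110.01001100.11110100
Mask: 11111111.11111111.11111111.00000000
AND operation:
Net:  11010010.00001110.01001100.00000000
Network: 210.14.76.0/24


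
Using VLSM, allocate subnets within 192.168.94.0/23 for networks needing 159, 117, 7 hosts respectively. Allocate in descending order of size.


159 hosts -> /24 (254 usable): 192.168.94.0/24
117 hosts -> /25 (126 usable): 192.168.95.0/25
7 hosts -> /28 (14 usable): 192.168.95.128/28
Allocation: 192.168.94.0/24 (159 hosts, 254 usable); 192.168.95.0/25 (117 hosts, 126 usable); 192.168.95.128/28 (7 hosts, 14 usable)


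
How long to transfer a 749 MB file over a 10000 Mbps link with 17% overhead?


Effective throughput = 10000 * (1 - 17/100) = 8300 Mbps
File size in Mb = 749 * 8 = 5992 Mb
Time = 5992 / 8300
Time = 0.7219 seconds


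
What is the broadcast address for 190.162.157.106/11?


Network: 190.160.0.0/11
Host bits = 21
Set all host bits to 1:
Broadcast: 190.191.255.255


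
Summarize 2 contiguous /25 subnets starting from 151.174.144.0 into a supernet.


Original prefix: /25
Number of subnets: 2 = 2^1
New prefix = 25 - 1 = 24
Supernet: 151.174.144.0/24


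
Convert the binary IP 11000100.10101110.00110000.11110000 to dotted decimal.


11000100 = 196
10101110 = 174
00110000 = 48
11110000 = 240
IP: 196.174.48.240


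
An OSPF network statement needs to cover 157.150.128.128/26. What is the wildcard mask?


Subnet mask: 255.255.255.192
Wildcard = 255.255.255.255 - subnet mask
255 - 255 = 0
255 - 255 = 0
255 - 255 = 0
255 - 192 = 63
Wildcard: 0.0.0.63


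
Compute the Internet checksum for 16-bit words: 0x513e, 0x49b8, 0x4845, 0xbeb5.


Sum all words (with carry folding):
+ 0x513e = 0x513e
+ 0x49b8 = 0x9af6
+ 0x4845 = 0xe33b
+ 0xbeb5 = 0xa1f1
One's complement: ~0xa1f1
Checksum = 0x5e0e


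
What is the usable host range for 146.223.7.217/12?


Network: 146.208.0.0
Broadcast: 146.223.255.255
First usable = network + 1
Last usable = broadcast - 1
Range: 146.208.0.1 to 146.223.255.254


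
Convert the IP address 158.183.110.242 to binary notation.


158 = 10011110
183 = 10110111
110 = 01101110
242 = 11110010
Binary: 10011110.10110111.01101110.11110010


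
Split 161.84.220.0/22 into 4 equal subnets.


New prefix = 22 + 2 = 24
Each subnet has 256 addresses
  161.84.220.0/24
  161.84.221.0/24
  161.84.222.0/24
  161.84.223.0/24
Subnets: 161.84.220.0/24, 161.84.221.0/24, 161.84.222.0/24, 161.84.223.0/24


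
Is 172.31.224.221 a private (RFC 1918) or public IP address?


RFC 1918 private ranges:
  10.0.0.0/8 (10.0.0.0 - 10.255.255.255)
  172.16.0.0/12 (172.16.0.0 - 172.31.255.255)
  192.168.0.0/16 (192.168.0.0 - 192.168.255.255)
Private (in 172.16.0.0/12)


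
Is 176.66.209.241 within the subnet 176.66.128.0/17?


Subnet network: 176.66.128.0
Test IP AND mask: 176.66.128.0
Yes, 176.66.209.241 is in 176.66.128.0/17


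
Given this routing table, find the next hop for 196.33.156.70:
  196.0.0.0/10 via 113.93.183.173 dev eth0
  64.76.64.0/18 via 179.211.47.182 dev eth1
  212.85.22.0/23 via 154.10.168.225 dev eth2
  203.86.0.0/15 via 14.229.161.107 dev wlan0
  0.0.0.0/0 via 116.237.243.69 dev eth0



Longest prefix match for 196.33.156.70:
  /10 196.0.0.0: MATCH
  /18 64.76.64.0: no
  /23 212.85.22.0: no
  /15 203.86.0.0: no
  /0 0.0.0.0: MATCH
Selected: next-hop 113.93.183.173 via eth0 (matched /10)


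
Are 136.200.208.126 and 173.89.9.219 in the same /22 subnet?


Mask: 255.255.252.0
136.200.208.126 AND mask = 136.200.208.0
173.89.9.219 AND mask = 173.89.8.0
No, different subnets (136.200.208.0 vs 173.89.8.0)


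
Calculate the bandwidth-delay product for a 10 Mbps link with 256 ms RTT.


BDP = bandwidth * RTT
= 10 Mbps * 256 ms
= 10 * 1e6 * 256 / 1000 bits
= 2560000 bits
= 320000 bytes
= 312.5 KB
BDP = 2560000 bits (320000 bytes)


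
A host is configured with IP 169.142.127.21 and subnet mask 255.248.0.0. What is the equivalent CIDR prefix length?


Binary: 11111111.11111000.00000000.00000000
Count leading 1s
Prefix: /13


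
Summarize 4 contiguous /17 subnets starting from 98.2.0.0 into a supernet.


Original prefix: /17
Number of subnets: 4 = 2^2
New prefix = 17 - 2 = 15
Supernet: 98.2.0.0/15


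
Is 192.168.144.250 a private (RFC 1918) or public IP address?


RFC 1918 private ranges:
  10.0.0.0/8 (10.0.0.0 - 10.255.255.255)
  172.16.0.0/12 (172.16.0.0 - 172.31.255.255)
  192.168.0.0/16 (192.168.0.0 - 192.168.255.255)
Private (in 192.168.0.0/16)


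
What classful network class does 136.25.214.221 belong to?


First octet: 136
Binary: 10001000
10xxxxxx -> Class B (128-191)
Class B, default mask 255.255.0.0 (/16)


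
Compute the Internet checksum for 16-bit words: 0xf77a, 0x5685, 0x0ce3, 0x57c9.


Sum all words (with carry folding):
+ 0xf77a = 0xf77a
+ 0x5685 = 0x4e00
+ 0x0ce3 = 0x5ae3
+ 0x57c9 = 0xb2ac
One's complement: ~0xb2ac
Checksum = 0x4d53


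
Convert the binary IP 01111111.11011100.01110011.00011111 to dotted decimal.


01111111 = 127
11011100 = 220
01110011 = 115
00011111 = 31
IP: 127.220.115.31


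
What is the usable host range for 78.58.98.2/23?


Network: 78.58.98.0
Broadcast: 78.58.99.255
First usable = network + 1
Last usable = broadcast - 1
Range: 78.58.98.1 to 78.58.99.254


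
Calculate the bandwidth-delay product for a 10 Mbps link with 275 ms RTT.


BDP = bandwidth * RTT
= 10 Mbps * 275 ms
= 10 * 1e6 * 275 / 1000 bits
= 2750000 bits
= 343750 bytes
= 335.6934 KB
BDP = 2750000 bits (343750 bytes)


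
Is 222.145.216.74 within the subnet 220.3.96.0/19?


Subnet network: 220.3.96.0
Test IP AND mask: 222.145.192.0
No, 222.145.216.74 is not in 220.3.96.0/19


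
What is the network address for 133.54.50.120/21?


IP:   10000101.00110110.00110010.01111000
Mask: 11111111.11111111.11111000.00000000
AND operation:
Net:  10000101.00110110.00110000.00000000
Network: 133.54.48.0/21


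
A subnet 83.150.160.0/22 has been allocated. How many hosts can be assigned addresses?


Host bits = 32 - 22 = 10
Total addresses = 2^10 = 1024
Usable = total - 2 (network and broadcast)
Usable hosts: 1022


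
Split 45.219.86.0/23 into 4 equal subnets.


New prefix = 23 + 2 = 25
Each subnet has 128 addresses
  45.219.86.0/25
  45.219.86.128/25
  45.219.87.0/25
  45.219.87.128/25
Subnets: 45.219.86.0/25, 45.219.86.128/25, 45.219.87.0/25, 45.219.87.128/25


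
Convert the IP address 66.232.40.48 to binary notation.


66 = 01000010
232 = 11101000
40 = 00101000
48 = 00110000
Binary: 01000010.11101000.00101000.00110000


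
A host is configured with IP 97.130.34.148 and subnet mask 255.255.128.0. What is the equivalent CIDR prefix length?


Binary: 11111111.11111111.10000000.00000000
Count leading 1s
Prefix: /17


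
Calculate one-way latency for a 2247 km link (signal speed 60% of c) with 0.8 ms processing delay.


Speed = 0.6 * 3e5 km/s = 180000 km/s
Propagation delay = 2247 / 180000 = 0.0125 s = 12.4833 ms
Processing delay = 0.8 ms
Total one-way latency = 13.2833 ms


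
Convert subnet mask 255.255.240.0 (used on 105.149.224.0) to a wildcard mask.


Subnet mask: 255.255.240.0
Wildcard = 255.255.255.255 - subnet mask
255 - 255 = 0
255 - 255 = 0
255 - 240 = 15
255 - 0 = 255
Wildcard: 0.0.15.255


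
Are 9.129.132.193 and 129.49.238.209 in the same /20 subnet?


Mask: 255.255.240.0
9.129.132.193 AND mask = 9.129.128.0
129.49.238.209 AND mask = 129.49.224.0
No, different subnets (9.129.128.0 vs 129.49.224.0)


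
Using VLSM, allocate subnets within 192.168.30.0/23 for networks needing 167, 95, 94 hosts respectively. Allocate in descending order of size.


167 hosts -> /24 (254 usable): 192.168.30.0/24
95 hosts -> /25 (126 usable): 192.168.31.0/25
94 hosts -> /25 (126 usable): 192.168.31.128/25
Allocation: 192.168.30.0/24 (167 hosts, 254 usable); 192.168.31.0/25 (95 hosts, 126 usable); 192.168.31.128/25 (94 hosts, 126 usable)


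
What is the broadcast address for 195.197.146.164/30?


Network: 195.197.146.164/30
Host bits = 2
Set all host bits to 1:
Broadcast: 195.197.146.167


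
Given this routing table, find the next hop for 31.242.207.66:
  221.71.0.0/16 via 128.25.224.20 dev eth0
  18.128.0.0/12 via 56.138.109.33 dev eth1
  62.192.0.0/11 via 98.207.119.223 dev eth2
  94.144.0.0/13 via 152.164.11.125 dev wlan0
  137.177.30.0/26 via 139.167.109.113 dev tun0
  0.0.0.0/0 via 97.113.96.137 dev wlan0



Longest prefix match for 31.242.207.66:
  /16 221.71.0.0: no
  /12 18.128.0.0: no
  /11 62.192.0.0: no
  /13 94.144.0.0: no
  /26 137.177.30.0: no
  /0 0.0.0.0: MATCH
Selected: next-hop 97.113.96.137 via wlan0 (matched /0)


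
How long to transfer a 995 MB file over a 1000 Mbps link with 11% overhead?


Effective throughput = 1000 * (1 - 11/100) = 890 Mbps
File size in Mb = 995 * 8 = 7960 Mb
Time = 7960 / 890
Time = 8.9438 seconds


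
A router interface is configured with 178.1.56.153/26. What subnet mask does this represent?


/26 means 26 network bits, 6 host bits
Binary: 11111111111111111111111111000000
Mask: 255.255.255.192


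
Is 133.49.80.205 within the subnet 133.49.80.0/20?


Subnet network: 133.49.80.0
Test IP AND mask: 133.49.80.0
Yes, 133.49.80.205 is in 133.49.80.0/20


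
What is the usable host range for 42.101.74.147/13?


Network: 42.96.0.0
Broadcast: 42.103.255.255
First usable = network + 1
Last usable = broadcast - 1
Range: 42.96.0.1 to 42.103.255.254


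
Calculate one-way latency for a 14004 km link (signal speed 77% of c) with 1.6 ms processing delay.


Speed = 0.77 * 3e5 km/s = 231000 km/s
Propagation delay = 14004 / 231000 = 0.0606 s = 60.6234 ms
Processing delay = 1.6 ms
Total one-way latency = 62.2234 ms


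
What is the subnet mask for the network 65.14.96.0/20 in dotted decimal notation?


/20 means 20 network bits, 12 host bits
Binary: 11111111111111111111000000000000
Mask: 255.255.240.0


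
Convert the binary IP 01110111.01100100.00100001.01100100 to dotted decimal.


01110111 = 119
01100100 = 100
00100001 = 33
01100100 = 100
IP: 119.100.33.100


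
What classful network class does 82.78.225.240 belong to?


First octet: 82
Binary: 01010010
0xxxxxxx -> Class A (1-126)
Class A, default mask 255.0.0.0 (/8)


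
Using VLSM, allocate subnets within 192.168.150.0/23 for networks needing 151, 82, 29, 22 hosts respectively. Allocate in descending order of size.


151 hosts -> /24 (254 usable): 192.168.150.0/24
82 hosts -> /25 (126 usable): 192.168.151.0/25
29 hosts -> /27 (30 usable): 192.168.151.128/27
22 hosts -> /27 (30 usable): 192.168.151.160/27
Allocation: 192.168.150.0/24 (151 hosts, 254 usable); 192.168.151.0/25 (82 hosts, 126 usable); 192.168.151.128/27 (29 hosts, 30 usable); 192.168.151.160/27 (22 hosts, 30 usable)


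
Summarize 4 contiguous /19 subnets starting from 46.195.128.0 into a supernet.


Original prefix: /19
Number of subnets: 4 = 2^2
New prefix = 19 - 2 = 17
Supernet: 46.195.128.0/17


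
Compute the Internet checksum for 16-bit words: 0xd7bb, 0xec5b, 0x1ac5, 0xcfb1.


Sum all words (with carry folding):
+ 0xd7bb = 0xd7bb
+ 0xec5b = 0xc417
+ 0x1ac5 = 0xdedc
+ 0xcfb1 = 0xae8e
One's complement: ~0xae8e
Checksum = 0x5171


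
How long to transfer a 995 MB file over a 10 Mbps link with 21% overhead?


Effective throughput = 10 * (1 - 21/100) = 7.9 Mbps
File size in Mb = 995 * 8 = 7960 Mb
Time = 7960 / 7.9
Time = 1007.5949 seconds


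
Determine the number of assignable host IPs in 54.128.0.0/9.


Host bits = 32 - 9 = 23
Total addresses = 2^23 = 8388608
Usable = total - 2 (network and broadcast)
Usable hosts: 8388606
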